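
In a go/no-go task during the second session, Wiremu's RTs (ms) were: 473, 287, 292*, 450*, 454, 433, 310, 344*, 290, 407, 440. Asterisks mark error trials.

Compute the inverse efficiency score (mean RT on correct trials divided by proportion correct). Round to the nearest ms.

532 ms

Correct trials (n=8): 473, 287, 454, 433, 310, 290, 407, 440
Mean correct RT = 3094/8 = 386.7500 ms
Proportion correct = 8/11
IES = 386.7500 / (8/11) = 531.781 ms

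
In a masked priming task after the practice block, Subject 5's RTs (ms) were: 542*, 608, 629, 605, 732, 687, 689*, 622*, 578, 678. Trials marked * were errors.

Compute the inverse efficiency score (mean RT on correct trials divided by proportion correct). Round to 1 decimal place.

921.8 ms

Correct trials (n=7): 608, 629, 605, 732, 687, 578, 678
Mean correct RT = 4517/7 = 645.2857 ms
Proportion correct = 7/10
IES = 645.2857 / (7/10) = 921.837 ms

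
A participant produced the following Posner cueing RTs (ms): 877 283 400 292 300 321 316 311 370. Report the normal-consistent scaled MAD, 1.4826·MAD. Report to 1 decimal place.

35.6 ms

Sorted: 283, 292, 300, 311, 316, 321, 370, 400, 877 → median = 316
|x − 316| sorted: 0, 5, 5, 16, 24, 33, 54, 84, 561 → MAD = 24
Robust SD ≈ 1.4826 × 24 = 35.582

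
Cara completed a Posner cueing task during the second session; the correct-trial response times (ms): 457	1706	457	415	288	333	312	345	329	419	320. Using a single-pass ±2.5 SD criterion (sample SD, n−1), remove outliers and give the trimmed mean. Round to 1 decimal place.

367.5 ms

n = 11, ΣRT = 5381, M = 489.182
Σ(x−M)² = 1664475.64; s = √(1664475.64/10) = 407.980
Cutoffs: 489.182 ± 2.5·407.980 → [-530.8, 1509.1]
Outside: 1706 → excluded.
Retained (n=10): Σ = 3675, mean = 3675/10 = 367.500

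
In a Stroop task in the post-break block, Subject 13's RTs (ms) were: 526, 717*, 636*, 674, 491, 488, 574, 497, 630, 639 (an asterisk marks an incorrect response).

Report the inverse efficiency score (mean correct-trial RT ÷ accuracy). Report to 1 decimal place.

Correct trials (n=8): 526, 674, 491, 488, 574, 497, 630, 639
Mean correct RT = 4519/8 = 564.8750 ms
Proportion correct = 8/10
IES = 564.8750 / (8/10) = 706.094 ms

706.1 ms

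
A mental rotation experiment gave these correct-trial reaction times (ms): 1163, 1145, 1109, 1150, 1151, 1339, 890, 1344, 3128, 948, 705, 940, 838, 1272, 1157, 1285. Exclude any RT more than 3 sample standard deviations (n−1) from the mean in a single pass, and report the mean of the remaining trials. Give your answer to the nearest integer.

1096 ms

n = 16, ΣRT = 19564, M = 1222.750
Σ(x−M)² = 4384067.00; s = √(4384067.00/15) = 540.621
Cutoffs: 1222.750 ± 3·540.621 → [-399.1, 2844.6]
Outside: 3128 → excluded.
Retained (n=15): Σ = 16436, mean = 16436/15 = 1095.733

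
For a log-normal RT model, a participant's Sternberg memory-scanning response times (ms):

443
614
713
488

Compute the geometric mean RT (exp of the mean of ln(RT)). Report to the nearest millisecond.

ln(RT): 6.0936, 6.4200, 6.5695, 6.1903
Mean ln(RT) = 25.2734/4 = 6.31834
Geometric mean = exp(6.31834) = 554.65 ms

555 ms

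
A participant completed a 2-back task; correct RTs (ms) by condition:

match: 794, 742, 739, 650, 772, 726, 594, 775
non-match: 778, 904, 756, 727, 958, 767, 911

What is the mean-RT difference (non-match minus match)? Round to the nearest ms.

105 ms

M(match) = 5792/8 = 724.000
M(non-match) = 5801/7 = 828.714
Difference = 828.714 − 724.000 = 104.714 ms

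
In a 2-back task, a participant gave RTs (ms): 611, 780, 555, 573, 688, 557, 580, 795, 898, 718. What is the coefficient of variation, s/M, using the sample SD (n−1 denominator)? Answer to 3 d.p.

0.177

n = 10, Σ = 6755, M = 675.5000
Σ(x−M)² = 129018.500; s = √(129018.500/9) = 119.7305
CV = 119.7305 / 675.5000 = 0.17725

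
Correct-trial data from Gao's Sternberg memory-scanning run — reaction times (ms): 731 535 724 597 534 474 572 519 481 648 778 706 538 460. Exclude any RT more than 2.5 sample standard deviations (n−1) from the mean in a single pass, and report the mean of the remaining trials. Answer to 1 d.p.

n = 14, ΣRT = 8297, M = 592.643
Σ(x−M)² = 146419.21; s = √(146419.21/13) = 106.127
Cutoffs: 592.643 ± 2.5·106.127 → [327.3, 858.0]
No RTs fall outside the cutoffs; all 14 retained. Mean = 8297/14 = 592.643

592.6 ms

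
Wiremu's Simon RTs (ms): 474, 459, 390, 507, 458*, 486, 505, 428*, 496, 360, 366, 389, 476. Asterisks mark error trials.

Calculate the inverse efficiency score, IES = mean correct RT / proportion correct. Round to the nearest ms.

Correct trials (n=11): 474, 459, 390, 507, 486, 505, 496, 360, 366, 389, 476
Mean correct RT = 4908/11 = 446.1818 ms
Proportion correct = 11/13
IES = 446.1818 / (11/13) = 527.306 ms

527 ms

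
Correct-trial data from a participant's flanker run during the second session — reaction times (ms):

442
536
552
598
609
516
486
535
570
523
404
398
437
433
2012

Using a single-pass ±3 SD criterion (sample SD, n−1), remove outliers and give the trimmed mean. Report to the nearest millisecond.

503 ms

n = 15, ΣRT = 9051, M = 603.400
Σ(x−M)² = 2189803.60; s = √(2189803.60/14) = 395.493
Cutoffs: 603.400 ± 3·395.493 → [-583.1, 1789.9]
Outside: 2012 → excluded.
Retained (n=14): Σ = 7039, mean = 7039/14 = 502.786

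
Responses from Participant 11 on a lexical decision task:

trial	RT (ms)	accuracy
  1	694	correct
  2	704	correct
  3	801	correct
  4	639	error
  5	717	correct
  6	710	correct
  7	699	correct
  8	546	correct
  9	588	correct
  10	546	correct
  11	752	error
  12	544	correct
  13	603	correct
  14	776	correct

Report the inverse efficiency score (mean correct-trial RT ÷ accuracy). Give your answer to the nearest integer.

Correct trials (n=12): 694, 704, 801, 717, 710, 699, 546, 588, 546, 544, 603, 776
Mean correct RT = 7928/12 = 660.6667 ms
Proportion correct = 12/14
IES = 660.6667 / (12/14) = 770.778 ms

771 ms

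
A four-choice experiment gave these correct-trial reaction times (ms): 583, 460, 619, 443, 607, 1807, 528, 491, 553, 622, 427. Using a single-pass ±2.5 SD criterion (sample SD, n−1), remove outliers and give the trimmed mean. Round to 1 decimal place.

n = 11, ΣRT = 7140, M = 649.091
Σ(x−M)² = 1524974.91; s = √(1524974.91/10) = 390.509
Cutoffs: 649.091 ± 2.5·390.509 → [-327.2, 1625.4]
Outside: 1807 → excluded.
Retained (n=10): Σ = 5333, mean = 5333/10 = 533.300

533.3 ms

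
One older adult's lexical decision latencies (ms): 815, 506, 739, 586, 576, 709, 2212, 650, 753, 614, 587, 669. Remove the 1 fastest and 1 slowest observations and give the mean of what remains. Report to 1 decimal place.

Sorted: 506, 576, 586, 587, 614, 650, 669, 709, 739, 753, 815, 2212
Drop lowest 1 (506) and highest 1 (2212)
Remaining (n=10): Σ = 6698, mean = 6698/10 = 669.800

669.8 ms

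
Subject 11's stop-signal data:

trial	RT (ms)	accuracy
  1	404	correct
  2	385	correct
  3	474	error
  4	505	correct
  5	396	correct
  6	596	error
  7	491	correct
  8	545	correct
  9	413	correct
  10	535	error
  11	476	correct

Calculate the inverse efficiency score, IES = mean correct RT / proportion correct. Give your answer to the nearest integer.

Correct trials (n=8): 404, 385, 505, 396, 491, 545, 413, 476
Mean correct RT = 3615/8 = 451.8750 ms
Proportion correct = 8/11
IES = 451.8750 / (8/11) = 621.328 ms

621 ms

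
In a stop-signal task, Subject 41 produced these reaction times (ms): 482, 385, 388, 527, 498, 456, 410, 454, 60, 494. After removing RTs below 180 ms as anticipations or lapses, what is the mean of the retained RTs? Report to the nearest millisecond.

Excluded: 60
Retained (n=9): Σ = 4094
Mean = 4094/9 = 454.8889

455 ms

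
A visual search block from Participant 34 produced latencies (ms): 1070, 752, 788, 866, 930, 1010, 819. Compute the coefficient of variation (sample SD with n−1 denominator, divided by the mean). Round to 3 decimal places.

n = 7, Σ = 6235, M = 890.7143
Σ(x−M)² = 83461.429; s = √(83461.429/6) = 117.9417
CV = 117.9417 / 890.7143 = 0.13241

0.132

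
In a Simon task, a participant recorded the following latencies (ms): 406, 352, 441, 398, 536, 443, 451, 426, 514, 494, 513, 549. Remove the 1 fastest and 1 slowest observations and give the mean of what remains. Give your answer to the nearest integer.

462 ms

Sorted: 352, 398, 406, 426, 441, 443, 451, 494, 513, 514, 536, 549
Drop lowest 1 (352) and highest 1 (549)
Remaining (n=10): Σ = 4622, mean = 4622/10 = 462.200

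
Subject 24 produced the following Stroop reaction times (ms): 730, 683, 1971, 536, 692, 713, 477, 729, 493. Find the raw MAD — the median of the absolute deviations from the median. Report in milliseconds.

38 ms

Sorted: 477, 493, 536, 683, 692, 713, 729, 730, 1971 → median = 692
|x − 692|: 38, 9, 1279, 156, 0, 21, 215, 37, 199
Sorted deviations: 0, 9, 21, 37, 38, 156, 199, 215, 1279 → MAD = 38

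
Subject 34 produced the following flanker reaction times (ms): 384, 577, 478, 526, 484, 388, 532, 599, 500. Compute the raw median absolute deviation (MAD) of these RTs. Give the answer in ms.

32 ms

Sorted: 384, 388, 478, 484, 500, 526, 532, 577, 599 → median = 500
|x − 500|: 116, 77, 22, 26, 16, 112, 32, 99, 0
Sorted deviations: 0, 16, 22, 26, 32, 77, 99, 112, 116 → MAD = 32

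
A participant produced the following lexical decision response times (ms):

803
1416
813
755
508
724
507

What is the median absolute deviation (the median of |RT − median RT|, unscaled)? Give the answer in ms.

Sorted: 507, 508, 724, 755, 803, 813, 1416 → median = 755
|x − 755|: 48, 661, 58, 0, 247, 31, 248
Sorted deviations: 0, 31, 48, 58, 247, 248, 661 → MAD = 58

58 ms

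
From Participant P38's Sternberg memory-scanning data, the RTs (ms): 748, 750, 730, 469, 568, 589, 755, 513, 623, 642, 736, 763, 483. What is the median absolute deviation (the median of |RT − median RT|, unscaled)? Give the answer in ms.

106 ms

Sorted: 469, 483, 513, 568, 589, 623, 642, 730, 736, 748, 750, 755, 763 → median = 642
|x − 642|: 106, 108, 88, 173, 74, 53, 113, 129, 19, 0, 94, 121, 159
Sorted deviations: 0, 19, 53, 74, 88, 94, 106, 108, 113, 121, 129, 159, 173 → MAD = 106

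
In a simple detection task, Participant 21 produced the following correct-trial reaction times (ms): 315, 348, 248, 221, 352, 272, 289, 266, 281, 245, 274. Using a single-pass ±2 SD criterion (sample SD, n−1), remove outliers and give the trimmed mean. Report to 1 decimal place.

282.8 ms

n = 11, ΣRT = 3111, M = 282.818
Σ(x−M)² = 17053.64; s = √(17053.64/10) = 41.296
Cutoffs: 282.818 ± 2·41.296 → [200.2, 365.4]
No RTs fall outside the cutoffs; all 11 retained. Mean = 3111/11 = 282.818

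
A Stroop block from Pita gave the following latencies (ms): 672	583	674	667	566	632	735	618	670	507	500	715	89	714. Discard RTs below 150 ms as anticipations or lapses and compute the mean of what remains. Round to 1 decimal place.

Excluded: 89
Retained (n=13): Σ = 8253
Mean = 8253/13 = 634.8462

634.8 ms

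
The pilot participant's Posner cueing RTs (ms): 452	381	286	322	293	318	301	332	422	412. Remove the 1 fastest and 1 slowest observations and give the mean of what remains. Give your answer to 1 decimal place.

Sorted: 286, 293, 301, 318, 322, 332, 381, 412, 422, 452
Drop lowest 1 (286) and highest 1 (452)
Remaining (n=8): Σ = 2781, mean = 2781/8 = 347.625

347.6 ms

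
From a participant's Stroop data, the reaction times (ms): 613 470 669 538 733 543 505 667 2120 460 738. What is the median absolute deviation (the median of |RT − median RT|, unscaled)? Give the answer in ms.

Sorted: 460, 470, 505, 538, 543, 613, 667, 669, 733, 738, 2120 → median = 613
|x − 613|: 0, 143, 56, 75, 120, 70, 108, 54, 1507, 153, 125
Sorted deviations: 0, 54, 56, 70, 75, 108, 120, 125, 143, 153, 1507 → MAD = 108

108 ms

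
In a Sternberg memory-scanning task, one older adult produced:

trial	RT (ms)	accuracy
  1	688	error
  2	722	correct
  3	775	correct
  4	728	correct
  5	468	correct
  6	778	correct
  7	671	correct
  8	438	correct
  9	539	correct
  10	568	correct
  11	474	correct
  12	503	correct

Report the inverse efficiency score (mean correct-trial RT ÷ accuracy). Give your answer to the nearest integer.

Correct trials (n=11): 722, 775, 728, 468, 778, 671, 438, 539, 568, 474, 503
Mean correct RT = 6664/11 = 605.8182 ms
Proportion correct = 11/12
IES = 605.8182 / (11/12) = 660.893 ms

661 ms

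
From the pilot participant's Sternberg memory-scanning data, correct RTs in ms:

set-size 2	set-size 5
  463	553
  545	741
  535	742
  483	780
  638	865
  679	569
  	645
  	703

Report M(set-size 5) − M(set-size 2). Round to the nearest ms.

M(set-size 2) = 3343/6 = 557.167
M(set-size 5) = 5598/8 = 699.750
Difference = 699.750 − 557.167 = 142.583 ms

143 ms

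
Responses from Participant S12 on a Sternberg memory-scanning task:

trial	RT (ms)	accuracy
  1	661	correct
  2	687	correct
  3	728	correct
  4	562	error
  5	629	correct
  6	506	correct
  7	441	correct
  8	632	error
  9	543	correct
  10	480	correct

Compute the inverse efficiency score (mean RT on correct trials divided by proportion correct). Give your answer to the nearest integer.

Correct trials (n=8): 661, 687, 728, 629, 506, 441, 543, 480
Mean correct RT = 4675/8 = 584.3750 ms
Proportion correct = 8/10
IES = 584.3750 / (8/10) = 730.469 ms

730 ms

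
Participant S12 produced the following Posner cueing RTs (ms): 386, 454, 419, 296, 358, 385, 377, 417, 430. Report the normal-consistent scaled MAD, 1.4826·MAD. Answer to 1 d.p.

Sorted: 296, 358, 377, 385, 386, 417, 419, 430, 454 → median = 386
|x − 386| sorted: 0, 1, 9, 28, 31, 33, 44, 68, 90 → MAD = 31
Robust SD ≈ 1.4826 × 31 = 45.961

46.0 ms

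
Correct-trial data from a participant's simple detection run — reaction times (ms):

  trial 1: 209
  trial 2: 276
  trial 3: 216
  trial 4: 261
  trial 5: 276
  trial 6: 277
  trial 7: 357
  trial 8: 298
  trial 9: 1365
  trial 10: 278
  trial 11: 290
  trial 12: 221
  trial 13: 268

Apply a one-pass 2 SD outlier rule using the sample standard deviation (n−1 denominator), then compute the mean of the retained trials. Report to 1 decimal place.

n = 13, ΣRT = 4592, M = 353.231
Σ(x−M)² = 1127030.31; s = √(1127030.31/12) = 306.462
Cutoffs: 353.231 ± 2·306.462 → [-259.7, 966.2]
Outside: 1365 → excluded.
Retained (n=12): Σ = 3227, mean = 3227/12 = 268.917

268.9 ms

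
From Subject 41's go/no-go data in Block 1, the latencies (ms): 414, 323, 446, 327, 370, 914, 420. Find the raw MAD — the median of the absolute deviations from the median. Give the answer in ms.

Sorted: 323, 327, 370, 414, 420, 446, 914 → median = 414
|x − 414|: 0, 91, 32, 87, 44, 500, 6
Sorted deviations: 0, 6, 32, 44, 87, 91, 500 → MAD = 44

44 ms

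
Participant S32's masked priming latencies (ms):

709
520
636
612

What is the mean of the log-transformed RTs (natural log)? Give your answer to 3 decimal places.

ln(RT): 6.5639, 6.2538, 6.4552, 6.4167
Σ ln(RT) = 25.6896
Mean = 25.6896/4 = 6.42240

6.422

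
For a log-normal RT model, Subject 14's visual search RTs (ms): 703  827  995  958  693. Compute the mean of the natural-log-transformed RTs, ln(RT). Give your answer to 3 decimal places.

ln(RT): 6.5554, 6.7178, 6.9027, 6.8648, 6.5410
Σ ln(RT) = 33.5818
Mean = 33.5818/5 = 6.71636

6.716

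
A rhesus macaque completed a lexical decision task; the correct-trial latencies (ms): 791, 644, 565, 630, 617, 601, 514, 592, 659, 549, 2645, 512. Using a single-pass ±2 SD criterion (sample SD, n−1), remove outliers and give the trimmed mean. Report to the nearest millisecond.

n = 12, ΣRT = 9319, M = 776.583
Σ(x−M)² = 3869962.92; s = √(3869962.92/11) = 593.140
Cutoffs: 776.583 ± 2·593.140 → [-409.7, 1962.9]
Outside: 2645 → excluded.
Retained (n=11): Σ = 6674, mean = 6674/11 = 606.727

607 ms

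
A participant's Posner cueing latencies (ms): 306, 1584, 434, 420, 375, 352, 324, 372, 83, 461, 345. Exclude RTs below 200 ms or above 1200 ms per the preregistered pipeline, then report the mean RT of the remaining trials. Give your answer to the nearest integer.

377 ms

Excluded: 83, 1584
Retained (n=9): Σ = 3389
Mean = 3389/9 = 376.5556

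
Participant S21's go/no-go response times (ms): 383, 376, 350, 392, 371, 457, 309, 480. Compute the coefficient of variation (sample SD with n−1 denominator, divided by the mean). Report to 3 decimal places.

n = 8, Σ = 3118, M = 389.7500
Σ(x−M)² = 21359.500; s = √(21359.500/7) = 55.2391
CV = 55.2391 / 389.7500 = 0.14173

0.142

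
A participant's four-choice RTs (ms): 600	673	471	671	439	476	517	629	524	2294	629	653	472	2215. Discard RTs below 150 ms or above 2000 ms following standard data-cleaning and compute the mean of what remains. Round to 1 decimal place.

562.8 ms

Excluded: 2215, 2294
Retained (n=12): Σ = 6754
Mean = 6754/12 = 562.8333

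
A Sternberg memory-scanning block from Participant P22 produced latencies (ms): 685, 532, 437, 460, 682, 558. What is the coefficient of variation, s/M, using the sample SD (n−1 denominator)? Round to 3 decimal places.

0.190

n = 6, Σ = 3354, M = 559.0000
Σ(x−M)² = 56420.000; s = √(56420.000/5) = 106.2262
CV = 106.2262 / 559.0000 = 0.19003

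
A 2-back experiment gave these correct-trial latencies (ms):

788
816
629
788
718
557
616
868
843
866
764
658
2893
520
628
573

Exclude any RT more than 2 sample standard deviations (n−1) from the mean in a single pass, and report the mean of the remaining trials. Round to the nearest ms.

n = 16, ΣRT = 13525, M = 845.312
Σ(x−M)² = 4669013.44; s = √(4669013.44/15) = 557.914
Cutoffs: 845.312 ± 2·557.914 → [-270.5, 1961.1]
Outside: 2893 → excluded.
Retained (n=15): Σ = 10632, mean = 10632/15 = 708.800

709 ms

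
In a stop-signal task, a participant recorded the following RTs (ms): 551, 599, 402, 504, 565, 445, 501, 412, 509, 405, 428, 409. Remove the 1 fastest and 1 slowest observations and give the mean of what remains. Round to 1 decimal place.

472.9 ms

Sorted: 402, 405, 409, 412, 428, 445, 501, 504, 509, 551, 565, 599
Drop lowest 1 (402) and highest 1 (599)
Remaining (n=10): Σ = 4729, mean = 4729/10 = 472.900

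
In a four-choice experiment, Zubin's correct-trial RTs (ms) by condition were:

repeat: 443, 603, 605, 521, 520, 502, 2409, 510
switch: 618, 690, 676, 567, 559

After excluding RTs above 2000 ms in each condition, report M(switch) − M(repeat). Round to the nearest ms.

repeat: exclude 2409
M(repeat) = 3704/7 = 529.143
M(switch) = 3110/5 = 622.000
Difference = 622.000 − 529.143 = 92.857 ms

93 ms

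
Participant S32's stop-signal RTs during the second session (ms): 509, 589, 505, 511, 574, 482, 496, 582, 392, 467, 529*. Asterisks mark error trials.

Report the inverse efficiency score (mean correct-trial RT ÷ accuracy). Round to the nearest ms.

Correct trials (n=10): 509, 589, 505, 511, 574, 482, 496, 582, 392, 467
Mean correct RT = 5107/10 = 510.7000 ms
Proportion correct = 10/11
IES = 510.7000 / (10/11) = 561.770 ms

562 ms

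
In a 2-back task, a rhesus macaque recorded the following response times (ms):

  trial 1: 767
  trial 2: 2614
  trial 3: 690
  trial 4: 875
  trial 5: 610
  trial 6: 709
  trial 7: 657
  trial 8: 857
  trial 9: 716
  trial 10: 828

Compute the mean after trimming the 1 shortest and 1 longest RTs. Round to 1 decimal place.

Sorted: 610, 657, 690, 709, 716, 767, 828, 857, 875, 2614
Drop lowest 1 (610) and highest 1 (2614)
Remaining (n=8): Σ = 6099, mean = 6099/8 = 762.375

762.4 ms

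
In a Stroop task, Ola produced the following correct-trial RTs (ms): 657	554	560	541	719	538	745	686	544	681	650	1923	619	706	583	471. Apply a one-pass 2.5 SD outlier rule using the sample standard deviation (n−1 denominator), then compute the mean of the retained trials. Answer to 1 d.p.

616.9 ms

n = 16, ΣRT = 11177, M = 698.562
Σ(x−M)² = 1692491.94; s = √(1692491.94/15) = 335.906
Cutoffs: 698.562 ± 2.5·335.906 → [-141.2, 1538.3]
Outside: 1923 → excluded.
Retained (n=15): Σ = 9254, mean = 9254/15 = 616.933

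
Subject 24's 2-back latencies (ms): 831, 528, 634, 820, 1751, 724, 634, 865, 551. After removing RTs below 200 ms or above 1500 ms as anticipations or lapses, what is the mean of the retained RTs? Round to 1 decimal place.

Excluded: 1751
Retained (n=8): Σ = 5587
Mean = 5587/8 = 698.3750

698.4 ms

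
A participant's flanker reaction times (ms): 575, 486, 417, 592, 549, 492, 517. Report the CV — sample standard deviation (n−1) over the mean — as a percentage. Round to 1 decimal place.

n = 7, Σ = 3628, M = 518.2857
Σ(x−M)² = 21587.429; s = √(21587.429/6) = 59.9825
CV = 59.9825 / 518.2857 = 0.11573 = 11.573%

11.6%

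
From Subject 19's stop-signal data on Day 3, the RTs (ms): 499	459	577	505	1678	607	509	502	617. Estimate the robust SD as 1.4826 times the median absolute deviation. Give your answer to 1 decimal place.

74.1 ms

Sorted: 459, 499, 502, 505, 509, 577, 607, 617, 1678 → median = 509
|x − 509| sorted: 0, 4, 7, 10, 50, 68, 98, 108, 1169 → MAD = 50
Robust SD ≈ 1.4826 × 50 = 74.130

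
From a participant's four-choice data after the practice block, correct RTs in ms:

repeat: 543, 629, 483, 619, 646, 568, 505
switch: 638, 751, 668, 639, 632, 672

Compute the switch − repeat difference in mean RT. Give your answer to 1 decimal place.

M(repeat) = 3993/7 = 570.429
M(switch) = 4000/6 = 666.667
Difference = 666.667 − 570.429 = 96.238 ms

96.2 ms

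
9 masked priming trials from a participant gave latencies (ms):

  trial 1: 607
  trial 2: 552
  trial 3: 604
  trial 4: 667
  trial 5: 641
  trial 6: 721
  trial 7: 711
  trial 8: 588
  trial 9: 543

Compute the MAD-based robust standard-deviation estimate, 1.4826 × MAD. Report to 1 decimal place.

81.5 ms

Sorted: 543, 552, 588, 604, 607, 641, 667, 711, 721 → median = 607
|x − 607| sorted: 0, 3, 19, 34, 55, 60, 64, 104, 114 → MAD = 55
Robust SD ≈ 1.4826 × 55 = 81.543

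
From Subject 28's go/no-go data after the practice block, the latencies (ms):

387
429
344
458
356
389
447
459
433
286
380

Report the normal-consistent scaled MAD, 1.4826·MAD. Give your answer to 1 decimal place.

Sorted: 286, 344, 356, 380, 387, 389, 429, 433, 447, 458, 459 → median = 389
|x − 389| sorted: 0, 2, 9, 33, 40, 44, 45, 58, 69, 70, 103 → MAD = 44
Robust SD ≈ 1.4826 × 44 = 65.234

65.2 ms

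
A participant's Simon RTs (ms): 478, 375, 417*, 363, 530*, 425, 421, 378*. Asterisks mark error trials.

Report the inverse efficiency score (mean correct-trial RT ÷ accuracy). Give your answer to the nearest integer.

Correct trials (n=5): 478, 375, 363, 425, 421
Mean correct RT = 2062/5 = 412.4000 ms
Proportion correct = 5/8
IES = 412.4000 / (5/8) = 659.840 ms

660 ms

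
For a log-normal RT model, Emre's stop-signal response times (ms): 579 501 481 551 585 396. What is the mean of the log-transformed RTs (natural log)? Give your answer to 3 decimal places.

ln(RT): 6.3613, 6.2166, 6.1759, 6.3117, 6.3716, 5.9814
Σ ln(RT) = 37.4185
Mean = 37.4185/6 = 6.23642

6.236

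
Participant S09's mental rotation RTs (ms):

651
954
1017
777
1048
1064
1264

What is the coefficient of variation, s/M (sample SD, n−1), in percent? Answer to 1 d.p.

n = 7, Σ = 6775, M = 967.8571
Σ(x−M)² = 242798.857; s = √(242798.857/6) = 201.1628
CV = 201.1628 / 967.8571 = 0.20784 = 20.784%

20.8%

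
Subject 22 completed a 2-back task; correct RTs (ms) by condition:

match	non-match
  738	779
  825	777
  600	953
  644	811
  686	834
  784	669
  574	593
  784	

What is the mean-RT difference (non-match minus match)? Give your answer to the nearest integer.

69 ms

M(match) = 5635/8 = 704.375
M(non-match) = 5416/7 = 773.714
Difference = 773.714 − 704.375 = 69.339 ms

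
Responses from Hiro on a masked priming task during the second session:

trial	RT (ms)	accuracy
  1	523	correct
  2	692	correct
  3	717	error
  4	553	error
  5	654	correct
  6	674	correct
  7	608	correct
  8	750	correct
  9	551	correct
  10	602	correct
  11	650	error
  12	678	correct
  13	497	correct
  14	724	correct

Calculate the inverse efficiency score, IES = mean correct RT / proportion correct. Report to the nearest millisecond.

804 ms

Correct trials (n=11): 523, 692, 654, 674, 608, 750, 551, 602, 678, 497, 724
Mean correct RT = 6953/11 = 632.0909 ms
Proportion correct = 11/14
IES = 632.0909 / (11/14) = 804.479 ms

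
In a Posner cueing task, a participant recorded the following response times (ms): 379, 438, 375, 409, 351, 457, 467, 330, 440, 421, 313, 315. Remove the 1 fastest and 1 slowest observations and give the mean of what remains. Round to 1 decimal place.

391.5 ms

Sorted: 313, 315, 330, 351, 375, 379, 409, 421, 438, 440, 457, 467
Drop lowest 1 (313) and highest 1 (467)
Remaining (n=10): Σ = 3915, mean = 3915/10 = 391.500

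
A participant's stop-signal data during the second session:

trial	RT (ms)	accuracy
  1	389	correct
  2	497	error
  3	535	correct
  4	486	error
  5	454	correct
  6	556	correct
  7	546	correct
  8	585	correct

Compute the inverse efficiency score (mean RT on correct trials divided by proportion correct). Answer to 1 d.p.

681.1 ms

Correct trials (n=6): 389, 535, 454, 556, 546, 585
Mean correct RT = 3065/6 = 510.8333 ms
Proportion correct = 6/8
IES = 510.8333 / (6/8) = 681.111 ms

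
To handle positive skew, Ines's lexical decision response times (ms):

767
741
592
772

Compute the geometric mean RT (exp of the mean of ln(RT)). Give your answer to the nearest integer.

ln(RT): 6.6425, 6.6080, 6.3835, 6.6490
Mean ln(RT) = 26.2830/4 = 6.57074
Geometric mean = exp(6.57074) = 713.90 ms

714 ms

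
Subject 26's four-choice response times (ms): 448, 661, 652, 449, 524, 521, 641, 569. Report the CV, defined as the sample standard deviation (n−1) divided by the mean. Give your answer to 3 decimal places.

n = 8, Σ = 4465, M = 558.1250
Σ(x−M)² = 52960.875; s = √(52960.875/7) = 86.9818
CV = 86.9818 / 558.1250 = 0.15585

0.156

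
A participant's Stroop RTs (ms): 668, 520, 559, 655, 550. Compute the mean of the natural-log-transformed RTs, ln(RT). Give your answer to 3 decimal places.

ln(RT): 6.5043, 6.2538, 6.3261, 6.4846, 6.3099
Σ ln(RT) = 31.8788
Mean = 31.8788/5 = 6.37576

6.376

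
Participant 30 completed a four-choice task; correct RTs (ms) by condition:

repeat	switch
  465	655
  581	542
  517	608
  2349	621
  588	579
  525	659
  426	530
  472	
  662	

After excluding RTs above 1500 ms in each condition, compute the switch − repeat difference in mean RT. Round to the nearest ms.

70 ms

repeat: exclude 2349
M(repeat) = 4236/8 = 529.500
M(switch) = 4194/7 = 599.143
Difference = 599.143 − 529.500 = 69.643 ms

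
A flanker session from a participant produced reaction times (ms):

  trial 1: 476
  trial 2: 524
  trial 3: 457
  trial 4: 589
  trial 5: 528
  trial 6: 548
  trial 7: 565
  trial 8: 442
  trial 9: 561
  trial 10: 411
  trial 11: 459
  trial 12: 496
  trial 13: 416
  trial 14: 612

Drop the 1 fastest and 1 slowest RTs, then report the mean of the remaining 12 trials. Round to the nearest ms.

505 ms

Sorted: 411, 416, 442, 457, 459, 476, 496, 524, 528, 548, 561, 565, 589, 612
Drop lowest 1 (411) and highest 1 (612)
Remaining (n=12): Σ = 6061, mean = 6061/12 = 505.083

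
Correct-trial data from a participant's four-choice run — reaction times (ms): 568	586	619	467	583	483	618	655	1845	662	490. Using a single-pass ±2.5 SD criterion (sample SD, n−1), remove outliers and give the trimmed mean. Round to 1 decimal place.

573.1 ms

n = 11, ΣRT = 7576, M = 688.727
Σ(x−M)² = 1515968.18; s = √(1515968.18/10) = 389.354
Cutoffs: 688.727 ± 2.5·389.354 → [-284.7, 1662.1]
Outside: 1845 → excluded.
Retained (n=10): Σ = 5731, mean = 5731/10 = 573.100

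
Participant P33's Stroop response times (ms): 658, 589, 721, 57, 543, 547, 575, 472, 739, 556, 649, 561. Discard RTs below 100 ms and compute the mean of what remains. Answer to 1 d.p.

600.9 ms

Excluded: 57
Retained (n=11): Σ = 6610
Mean = 6610/11 = 600.9091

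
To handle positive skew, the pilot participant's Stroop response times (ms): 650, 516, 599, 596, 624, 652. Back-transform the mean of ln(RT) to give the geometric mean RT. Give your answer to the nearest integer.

604 ms

ln(RT): 6.4770, 6.2461, 6.3953, 6.3902, 6.4362, 6.4800
Mean ln(RT) = 38.4248/6 = 6.40413
Geometric mean = exp(6.40413) = 604.34 ms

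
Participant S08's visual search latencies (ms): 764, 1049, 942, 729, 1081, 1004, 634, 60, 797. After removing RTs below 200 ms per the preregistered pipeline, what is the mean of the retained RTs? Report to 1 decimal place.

Excluded: 60
Retained (n=8): Σ = 7000
Mean = 7000/8 = 875.0000

875.0 ms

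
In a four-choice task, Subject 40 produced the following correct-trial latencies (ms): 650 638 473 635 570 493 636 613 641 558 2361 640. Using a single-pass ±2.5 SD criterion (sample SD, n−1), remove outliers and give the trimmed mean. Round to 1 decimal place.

n = 12, ΣRT = 8908, M = 742.333
Σ(x−M)² = 2898172.67; s = √(2898172.67/11) = 513.294
Cutoffs: 742.333 ± 2.5·513.294 → [-540.9, 2025.6]
Outside: 2361 → excluded.
Retained (n=11): Σ = 6547, mean = 6547/11 = 595.182

595.2 ms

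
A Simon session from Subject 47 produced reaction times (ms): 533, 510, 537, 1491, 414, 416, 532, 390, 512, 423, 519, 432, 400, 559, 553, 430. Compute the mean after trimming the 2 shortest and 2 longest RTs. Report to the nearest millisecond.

484 ms

Sorted: 390, 400, 414, 416, 423, 430, 432, 510, 512, 519, 532, 533, 537, 553, 559, 1491
Drop lowest 2 (390, 400) and highest 2 (559, 1491)
Remaining (n=12): Σ = 5811, mean = 5811/12 = 484.250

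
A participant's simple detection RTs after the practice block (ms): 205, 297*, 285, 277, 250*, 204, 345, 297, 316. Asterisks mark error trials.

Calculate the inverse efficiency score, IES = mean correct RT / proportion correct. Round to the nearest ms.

Correct trials (n=7): 205, 285, 277, 204, 345, 297, 316
Mean correct RT = 1929/7 = 275.5714 ms
Proportion correct = 7/9
IES = 275.5714 / (7/9) = 354.306 ms

354 ms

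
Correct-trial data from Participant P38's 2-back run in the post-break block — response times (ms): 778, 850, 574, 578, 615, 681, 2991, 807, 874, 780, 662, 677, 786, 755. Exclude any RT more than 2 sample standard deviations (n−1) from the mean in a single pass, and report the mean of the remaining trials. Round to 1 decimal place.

n = 14, ΣRT = 12408, M = 886.286
Σ(x−M)² = 4890296.86; s = √(4890296.86/13) = 613.332
Cutoffs: 886.286 ± 2·613.332 → [-340.4, 2113.0]
Outside: 2991 → excluded.
Retained (n=13): Σ = 9417, mean = 9417/13 = 724.385

724.4 ms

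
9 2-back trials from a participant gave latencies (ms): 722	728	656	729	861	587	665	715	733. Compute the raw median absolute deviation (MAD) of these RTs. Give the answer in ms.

11 ms

Sorted: 587, 656, 665, 715, 722, 728, 729, 733, 861 → median = 722
|x − 722|: 0, 6, 66, 7, 139, 135, 57, 7, 11
Sorted deviations: 0, 6, 7, 7, 11, 57, 66, 135, 139 → MAD = 11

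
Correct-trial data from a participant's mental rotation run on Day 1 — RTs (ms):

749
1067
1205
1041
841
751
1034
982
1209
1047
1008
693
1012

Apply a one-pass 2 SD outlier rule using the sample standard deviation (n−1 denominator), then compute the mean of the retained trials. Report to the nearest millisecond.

n = 13, ΣRT = 12639, M = 972.231
Σ(x−M)² = 330280.31; s = √(330280.31/12) = 165.902
Cutoffs: 972.231 ± 2·165.902 → [640.4, 1304.0]
No RTs fall outside the cutoffs; all 13 retained. Mean = 12639/13 = 972.231

972 ms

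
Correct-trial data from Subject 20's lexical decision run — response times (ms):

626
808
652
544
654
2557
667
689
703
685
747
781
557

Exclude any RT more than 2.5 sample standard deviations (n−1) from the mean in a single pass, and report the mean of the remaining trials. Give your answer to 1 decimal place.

676.1 ms

n = 13, ΣRT = 10670, M = 820.769
Σ(x−M)² = 3335400.31; s = √(3335400.31/12) = 527.210
Cutoffs: 820.769 ± 2.5·527.210 → [-497.3, 2138.8]
Outside: 2557 → excluded.
Retained (n=12): Σ = 8113, mean = 8113/12 = 676.083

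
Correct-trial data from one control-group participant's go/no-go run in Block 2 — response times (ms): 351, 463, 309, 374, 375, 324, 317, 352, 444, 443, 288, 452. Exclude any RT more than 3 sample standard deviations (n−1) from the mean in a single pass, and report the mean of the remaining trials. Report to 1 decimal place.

n = 12, ΣRT = 4492, M = 374.333
Σ(x−M)² = 42048.67; s = √(42048.67/11) = 61.827
Cutoffs: 374.333 ± 3·61.827 → [188.9, 559.8]
No RTs fall outside the cutoffs; all 12 retained. Mean = 4492/12 = 374.333

374.3 ms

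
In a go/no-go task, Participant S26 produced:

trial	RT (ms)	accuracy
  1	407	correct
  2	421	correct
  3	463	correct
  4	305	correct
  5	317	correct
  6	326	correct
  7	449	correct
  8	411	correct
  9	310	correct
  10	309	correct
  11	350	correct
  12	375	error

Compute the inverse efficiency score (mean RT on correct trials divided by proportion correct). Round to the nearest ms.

Correct trials (n=11): 407, 421, 463, 305, 317, 326, 449, 411, 310, 309, 350
Mean correct RT = 4068/11 = 369.8182 ms
Proportion correct = 11/12
IES = 369.8182 / (11/12) = 403.438 ms

403 ms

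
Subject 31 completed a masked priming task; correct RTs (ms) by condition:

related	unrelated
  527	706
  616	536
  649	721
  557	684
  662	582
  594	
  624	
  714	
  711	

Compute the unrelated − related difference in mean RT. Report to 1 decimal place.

17.6 ms

M(related) = 5654/9 = 628.222
M(unrelated) = 3229/5 = 645.800
Difference = 645.800 − 628.222 = 17.578 ms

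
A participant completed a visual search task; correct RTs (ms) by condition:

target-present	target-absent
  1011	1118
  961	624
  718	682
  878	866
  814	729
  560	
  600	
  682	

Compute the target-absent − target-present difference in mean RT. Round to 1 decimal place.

M(target-present) = 6224/8 = 778.000
M(target-absent) = 4019/5 = 803.800
Difference = 803.800 − 778.000 = 25.800 ms

25.8 ms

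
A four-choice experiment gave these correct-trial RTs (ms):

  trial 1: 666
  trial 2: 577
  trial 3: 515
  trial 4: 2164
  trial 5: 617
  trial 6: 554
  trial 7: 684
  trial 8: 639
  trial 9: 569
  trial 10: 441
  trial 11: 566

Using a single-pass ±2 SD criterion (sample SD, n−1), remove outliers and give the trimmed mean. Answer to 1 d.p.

582.8 ms

n = 11, ΣRT = 7992, M = 726.545
Σ(x−M)² = 2320434.73; s = √(2320434.73/10) = 481.709
Cutoffs: 726.545 ± 2·481.709 → [-236.9, 1690.0]
Outside: 2164 → excluded.
Retained (n=10): Σ = 5828, mean = 5828/10 = 582.800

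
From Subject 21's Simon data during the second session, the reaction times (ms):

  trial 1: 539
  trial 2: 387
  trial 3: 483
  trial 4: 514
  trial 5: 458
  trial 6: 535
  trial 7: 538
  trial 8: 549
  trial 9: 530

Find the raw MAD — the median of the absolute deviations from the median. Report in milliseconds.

16 ms

Sorted: 387, 458, 483, 514, 530, 535, 538, 539, 549 → median = 530
|x − 530|: 9, 143, 47, 16, 72, 5, 8, 19, 0
Sorted deviations: 0, 5, 8, 9, 16, 19, 47, 72, 143 → MAD = 16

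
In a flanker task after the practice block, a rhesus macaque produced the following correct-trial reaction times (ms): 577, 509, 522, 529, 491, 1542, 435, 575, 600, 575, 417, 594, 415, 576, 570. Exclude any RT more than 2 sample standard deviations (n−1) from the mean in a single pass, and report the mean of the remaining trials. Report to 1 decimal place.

527.5 ms

n = 15, ΣRT = 8927, M = 595.133
Σ(x−M)² = 1016525.73; s = √(1016525.73/14) = 269.461
Cutoffs: 595.133 ± 2·269.461 → [56.2, 1134.1]
Outside: 1542 → excluded.
Retained (n=14): Σ = 7385, mean = 7385/14 = 527.500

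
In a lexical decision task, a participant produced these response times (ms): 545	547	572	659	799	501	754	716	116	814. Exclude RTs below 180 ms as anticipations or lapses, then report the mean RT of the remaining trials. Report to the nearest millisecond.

Excluded: 116
Retained (n=9): Σ = 5907
Mean = 5907/9 = 656.3333

656 ms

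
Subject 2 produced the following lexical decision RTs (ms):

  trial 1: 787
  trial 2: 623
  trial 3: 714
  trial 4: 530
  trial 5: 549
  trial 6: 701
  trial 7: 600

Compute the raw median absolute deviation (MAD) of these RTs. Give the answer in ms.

Sorted: 530, 549, 600, 623, 701, 714, 787 → median = 623
|x − 623|: 164, 0, 91, 93, 74, 78, 23
Sorted deviations: 0, 23, 74, 78, 91, 93, 164 → MAD = 78

78 ms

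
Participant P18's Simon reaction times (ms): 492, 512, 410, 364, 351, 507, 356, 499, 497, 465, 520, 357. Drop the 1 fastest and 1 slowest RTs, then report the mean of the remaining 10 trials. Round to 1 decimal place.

Sorted: 351, 356, 357, 364, 410, 465, 492, 497, 499, 507, 512, 520
Drop lowest 1 (351) and highest 1 (520)
Remaining (n=10): Σ = 4459, mean = 4459/10 = 445.900

445.9 ms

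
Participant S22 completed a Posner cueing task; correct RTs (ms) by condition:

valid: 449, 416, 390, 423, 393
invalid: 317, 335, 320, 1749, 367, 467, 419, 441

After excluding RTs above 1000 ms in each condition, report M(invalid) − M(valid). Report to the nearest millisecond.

-33 ms

invalid: exclude 1749
M(valid) = 2071/5 = 414.200
M(invalid) = 2666/7 = 380.857
Difference = 380.857 − 414.200 = -33.343 ms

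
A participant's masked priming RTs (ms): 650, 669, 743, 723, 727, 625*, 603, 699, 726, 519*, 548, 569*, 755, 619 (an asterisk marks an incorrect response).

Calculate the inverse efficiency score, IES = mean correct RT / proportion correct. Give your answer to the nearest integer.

863 ms

Correct trials (n=11): 650, 669, 743, 723, 727, 603, 699, 726, 548, 755, 619
Mean correct RT = 7462/11 = 678.3636 ms
Proportion correct = 11/14
IES = 678.3636 / (11/14) = 863.372 ms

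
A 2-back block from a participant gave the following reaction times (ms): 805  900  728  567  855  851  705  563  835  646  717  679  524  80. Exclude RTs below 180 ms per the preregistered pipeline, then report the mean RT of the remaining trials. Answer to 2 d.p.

721.15 ms

Excluded: 80
Retained (n=13): Σ = 9375
Mean = 9375/13 = 721.1538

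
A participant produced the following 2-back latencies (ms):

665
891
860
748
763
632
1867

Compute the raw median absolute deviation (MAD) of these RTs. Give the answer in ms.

98 ms

Sorted: 632, 665, 748, 763, 860, 891, 1867 → median = 763
|x − 763|: 98, 128, 97, 15, 0, 131, 1104
Sorted deviations: 0, 15, 97, 98, 128, 131, 1104 → MAD = 98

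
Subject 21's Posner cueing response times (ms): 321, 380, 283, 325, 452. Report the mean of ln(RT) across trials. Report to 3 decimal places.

ln(RT): 5.7714, 5.9402, 5.6454, 5.7838, 6.1137
Σ ln(RT) = 29.2546
Mean = 29.2546/5 = 5.85091

5.851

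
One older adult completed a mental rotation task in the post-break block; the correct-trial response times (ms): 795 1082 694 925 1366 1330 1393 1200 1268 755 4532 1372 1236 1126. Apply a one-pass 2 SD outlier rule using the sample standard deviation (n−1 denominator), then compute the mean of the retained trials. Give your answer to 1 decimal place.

n = 14, ΣRT = 19074, M = 1362.429
Σ(x−M)² = 11563181.43; s = √(11563181.43/13) = 943.120
Cutoffs: 1362.429 ± 2·943.120 → [-523.8, 3248.7]
Outside: 4532 → excluded.
Retained (n=13): Σ = 14542, mean = 14542/13 = 1118.615

1118.6 ms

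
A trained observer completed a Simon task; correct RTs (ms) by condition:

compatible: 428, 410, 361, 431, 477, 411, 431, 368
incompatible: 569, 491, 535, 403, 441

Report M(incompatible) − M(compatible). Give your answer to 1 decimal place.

73.2 ms

M(compatible) = 3317/8 = 414.625
M(incompatible) = 2439/5 = 487.800
Difference = 487.800 − 414.625 = 73.175 ms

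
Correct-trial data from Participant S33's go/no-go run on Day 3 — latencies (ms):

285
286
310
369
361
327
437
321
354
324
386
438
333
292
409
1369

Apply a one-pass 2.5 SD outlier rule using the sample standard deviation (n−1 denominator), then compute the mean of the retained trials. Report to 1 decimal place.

348.8 ms

n = 16, ΣRT = 6601, M = 412.562
Σ(x−M)² = 1011943.94; s = √(1011943.94/15) = 259.736
Cutoffs: 412.562 ± 2.5·259.736 → [-236.8, 1061.9]
Outside: 1369 → excluded.
Retained (n=15): Σ = 5232, mean = 5232/15 = 348.800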